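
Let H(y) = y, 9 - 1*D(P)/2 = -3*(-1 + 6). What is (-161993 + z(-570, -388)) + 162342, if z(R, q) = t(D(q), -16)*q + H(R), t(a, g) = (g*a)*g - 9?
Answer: -4764473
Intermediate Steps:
D(P) = 48 (D(P) = 18 - (-6)*(-1 + 6) = 18 - (-6)*5 = 18 - 2*(-15) = 18 + 30 = 48)
t(a, g) = -9 + a*g**2 (t(a, g) = (a*g)*g - 9 = a*g**2 - 9 = -9 + a*g**2)
z(R, q) = R + 12279*q (z(R, q) = (-9 + 48*(-16)**2)*q + R = (-9 + 48*256)*q + R = (-9 + 12288)*q + R = 12279*q + R = R + 12279*q)
(-161993 + z(-570, -388)) + 162342 = (-161993 + (-570 + 12279*(-388))) + 162342 = (-161993 + (-570 - 4764252)) + 162342 = (-161993 - 4764822) + 162342 = -4926815 + 162342 = -4764473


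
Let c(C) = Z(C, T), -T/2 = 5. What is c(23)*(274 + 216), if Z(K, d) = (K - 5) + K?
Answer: 20090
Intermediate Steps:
T = -10 (T = -2*5 = -10)
Z(K, d) = -5 + 2*K (Z(K, d) = (-5 + K) + K = -5 + 2*K)
c(C) = -5 + 2*C
c(23)*(274 + 216) = (-5 + 2*23)*(274 + 216) = (-5 + 46)*490 = 41*490 = 20090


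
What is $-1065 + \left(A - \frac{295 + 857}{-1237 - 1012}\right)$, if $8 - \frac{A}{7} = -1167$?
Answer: $\frac{16103992}{2249} \approx 7160.5$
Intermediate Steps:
$A = 8225$ ($A = 56 - -8169 = 56 + 8169 = 8225$)
$-1065 + \left(A - \frac{295 + 857}{-1237 - 1012}\right) = -1065 + \left(8225 - \frac{295 + 857}{-1237 - 1012}\right) = -1065 + \left(8225 - \frac{1152}{-2249}\right) = -1065 + \left(8225 - 1152 \left(- \frac{1}{2249}\right)\right) = -1065 + \left(8225 - - \frac{1152}{2249}\right) = -1065 + \left(8225 + \frac{1152}{2249}\right) = -1065 + \frac{18499177}{2249} = \frac{16103992}{2249}$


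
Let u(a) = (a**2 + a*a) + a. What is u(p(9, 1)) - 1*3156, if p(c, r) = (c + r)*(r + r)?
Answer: -2336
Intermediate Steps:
p(c, r) = 2*r*(c + r) (p(c, r) = (c + r)*(2*r) = 2*r*(c + r))
u(a) = a + 2*a**2 (u(a) = (a**2 + a**2) + a = 2*a**2 + a = a + 2*a**2)
u(p(9, 1)) - 1*3156 = (2*1*(9 + 1))*(1 + 2*(2*1*(9 + 1))) - 1*3156 = (2*1*10)*(1 + 2*(2*1*10)) - 3156 = 20*(1 + 2*20) - 3156 = 20*(1 + 40) - 3156 = 20*41 - 3156 = 820 - 3156 = -2336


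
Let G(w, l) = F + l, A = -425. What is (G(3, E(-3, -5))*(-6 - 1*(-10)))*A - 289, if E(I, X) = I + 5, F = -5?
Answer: 4811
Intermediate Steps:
E(I, X) = 5 + I
G(w, l) = -5 + l
(G(3, E(-3, -5))*(-6 - 1*(-10)))*A - 289 = ((-5 + (5 - 3))*(-6 - 1*(-10)))*(-425) - 289 = ((-5 + 2)*(-6 + 10))*(-425) - 289 = -3*4*(-425) - 289 = -12*(-425) - 289 = 5100 - 289 = 4811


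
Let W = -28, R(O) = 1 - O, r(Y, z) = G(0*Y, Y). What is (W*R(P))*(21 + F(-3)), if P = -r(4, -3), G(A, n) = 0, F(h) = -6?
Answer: -420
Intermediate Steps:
r(Y, z) = 0
P = 0 (P = -1*0 = 0)
(W*R(P))*(21 + F(-3)) = (-28*(1 - 1*0))*(21 - 6) = -28*(1 + 0)*15 = -28*1*15 = -28*15 = -420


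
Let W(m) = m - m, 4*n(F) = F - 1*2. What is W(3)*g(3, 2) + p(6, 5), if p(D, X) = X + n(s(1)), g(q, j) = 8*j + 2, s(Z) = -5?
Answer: 13/4 ≈ 3.2500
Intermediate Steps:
n(F) = -1/2 + F/4 (n(F) = (F - 1*2)/4 = (F - 2)/4 = (-2 + F)/4 = -1/2 + F/4)
g(q, j) = 2 + 8*j
W(m) = 0
p(D, X) = -7/4 + X (p(D, X) = X + (-1/2 + (1/4)*(-5)) = X + (-1/2 - 5/4) = X - 7/4 = -7/4 + X)
W(3)*g(3, 2) + p(6, 5) = 0*(2 + 8*2) + (-7/4 + 5) = 0*(2 + 16) + 13/4 = 0*18 + 13/4 = 0 + 13/4 = 13/4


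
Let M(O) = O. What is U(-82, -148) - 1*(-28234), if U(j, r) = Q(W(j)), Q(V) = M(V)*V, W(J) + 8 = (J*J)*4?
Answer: 722992778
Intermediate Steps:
W(J) = -8 + 4*J² (W(J) = -8 + (J*J)*4 = -8 + J²*4 = -8 + 4*J²)
Q(V) = V² (Q(V) = V*V = V²)
U(j, r) = (-8 + 4*j²)²
U(-82, -148) - 1*(-28234) = 16*(-2 + (-82)²)² - 1*(-28234) = 16*(-2 + 6724)² + 28234 = 16*6722² + 28234 = 16*45185284 + 28234 = 722964544 + 28234 = 722992778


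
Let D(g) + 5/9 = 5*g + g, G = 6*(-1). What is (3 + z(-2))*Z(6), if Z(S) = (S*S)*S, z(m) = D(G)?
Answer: -7248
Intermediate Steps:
G = -6
D(g) = -5/9 + 6*g (D(g) = -5/9 + (5*g + g) = -5/9 + 6*g)
z(m) = -329/9 (z(m) = -5/9 + 6*(-6) = -5/9 - 36 = -329/9)
Z(S) = S³ (Z(S) = S²*S = S³)
(3 + z(-2))*Z(6) = (3 - 329/9)*6³ = -302/9*216 = -7248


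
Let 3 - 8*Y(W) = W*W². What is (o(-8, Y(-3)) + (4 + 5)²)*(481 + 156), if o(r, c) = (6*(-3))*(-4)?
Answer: 97461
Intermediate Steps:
Y(W) = 3/8 - W³/8 (Y(W) = 3/8 - W*W²/8 = 3/8 - W³/8)
o(r, c) = 72 (o(r, c) = -18*(-4) = 72)
(o(-8, Y(-3)) + (4 + 5)²)*(481 + 156) = (72 + (4 + 5)²)*(481 + 156) = (72 + 9²)*637 = (72 + 81)*637 = 153*637 = 97461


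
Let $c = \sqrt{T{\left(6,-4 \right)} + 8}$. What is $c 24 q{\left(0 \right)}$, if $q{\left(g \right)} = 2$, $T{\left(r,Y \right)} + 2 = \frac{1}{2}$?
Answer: $24 \sqrt{26} \approx 122.38$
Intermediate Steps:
$T{\left(r,Y \right)} = - \frac{3}{2}$ ($T{\left(r,Y \right)} = -2 + \frac{1}{2} = - \frac{3}{2}$)
$c = \frac{\sqrt{26}}{2}$ ($c = \sqrt{- \frac{3}{2} + 8} = \sqrt{\frac{13}{2}} = \frac{\sqrt{26}}{2} \approx 2.5495$)
$c 24 q{\left(0 \right)} = \frac{\sqrt{26}}{2} \cdot 24 \cdot 2 = 12 \sqrt{26} \cdot 2 = 24 \sqrt{26}$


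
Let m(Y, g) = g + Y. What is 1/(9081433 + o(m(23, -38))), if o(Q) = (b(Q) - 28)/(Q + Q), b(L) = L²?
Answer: 30/272442793 ≈ 1.1011e-7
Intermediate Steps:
m(Y, g) = Y + g
o(Q) = (-28 + Q²)/(2*Q) (o(Q) = (Q² - 28)/(Q + Q) = (-28 + Q²)/((2*Q)) = (-28 + Q²)*(1/(2*Q)) = (-28 + Q²)/(2*Q))
1/(9081433 + o(m(23, -38))) = 1/(9081433 + ((23 - 38)/2 - 14/(23 - 38))) = 1/(9081433 + ((½)*(-15) - 14/(-15))) = 1/(9081433 + (-15/2 - 14*(-1/15))) = 1/(9081433 + (-15/2 + 14/15)) = 1/(9081433 - 197/30) = 1/(272442793/30) = 30/272442793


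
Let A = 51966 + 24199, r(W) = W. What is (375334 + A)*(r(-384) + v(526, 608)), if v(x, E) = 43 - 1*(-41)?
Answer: -135449700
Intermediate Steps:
v(x, E) = 84 (v(x, E) = 43 + 41 = 84)
A = 76165
(375334 + A)*(r(-384) + v(526, 608)) = (375334 + 76165)*(-384 + 84) = 451499*(-300) = -135449700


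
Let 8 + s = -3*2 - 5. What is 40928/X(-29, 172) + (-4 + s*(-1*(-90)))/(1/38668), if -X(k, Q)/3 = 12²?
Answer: -1789480262/27 ≈ -6.6277e+7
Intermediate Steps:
X(k, Q) = -432 (X(k, Q) = -3*12² = -3*144 = -432)
s = -19 (s = -8 + (-3*2 - 5) = -8 + (-6 - 5) = -8 - 11 = -19)
40928/X(-29, 172) + (-4 + s*(-1*(-90)))/(1/38668) = 40928/(-432) + (-4 - (-19)*(-90))/(1/38668) = 40928*(-1/432) + (-4 - 19*90)/(1/38668) = -2558/27 + (-4 - 1710)*38668 = -2558/27 - 1714*38668 = -2558/27 - 66276952 = -1789480262/27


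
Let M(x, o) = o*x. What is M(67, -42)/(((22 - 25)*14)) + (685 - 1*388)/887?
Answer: 59726/887 ≈ 67.335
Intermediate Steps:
M(67, -42)/(((22 - 25)*14)) + (685 - 1*388)/887 = (-42*67)/(((22 - 25)*14)) + (685 - 1*388)/887 = -2814/((-3*14)) + (685 - 388)*(1/887) = -2814/(-42) + 297*(1/887) = -2814*(-1/42) + 297/887 = 67 + 297/887 = 59726/887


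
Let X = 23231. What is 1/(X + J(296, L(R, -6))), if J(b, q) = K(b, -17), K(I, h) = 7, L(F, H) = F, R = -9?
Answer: 1/23238 ≈ 4.3033e-5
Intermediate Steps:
J(b, q) = 7
1/(X + J(296, L(R, -6))) = 1/(23231 + 7) = 1/23238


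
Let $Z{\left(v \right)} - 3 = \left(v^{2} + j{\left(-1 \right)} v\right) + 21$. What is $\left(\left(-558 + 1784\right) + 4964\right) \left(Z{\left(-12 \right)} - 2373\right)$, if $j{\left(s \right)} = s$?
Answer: $-13574670$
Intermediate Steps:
$Z{\left(v \right)} = 24 + v^{2} - v$ ($Z{\left(v \right)} = 3 + \left(\left(v^{2} - v\right) + 21\right) = 3 + \left(21 + v^{2} - v\right) = 24 + v^{2} - v$)
$\left(\left(-558 + 1784\right) + 4964\right) \left(Z{\left(-12 \right)} - 2373\right) = \left(\left(-558 + 1784\right) + 4964\right) \left(\left(24 + \left(-12\right)^{2} - -12\right) - 2373\right) = \left(1226 + 4964\right) \left(\left(24 + 144 + 12\right) - 2373\right) = 6190 \left(180 - 2373\right) = 6190 \left(-2193\right) = -13574670$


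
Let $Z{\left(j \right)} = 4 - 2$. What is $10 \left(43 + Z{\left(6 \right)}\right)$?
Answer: $450$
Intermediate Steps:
$Z{\left(j \right)} = 2$ ($Z{\left(j \right)} = 4 - 2 = 2$)
$10 \left(43 + Z{\left(6 \right)}\right) = 10 \left(43 + 2\right) = 10 \cdot 45 = 450$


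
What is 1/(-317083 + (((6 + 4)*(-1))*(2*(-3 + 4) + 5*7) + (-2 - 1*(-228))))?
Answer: -1/317227 ≈ -3.1523e-6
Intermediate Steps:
1/(-317083 + (((6 + 4)*(-1))*(2*(-3 + 4) + 5*7) + (-2 - 1*(-228)))) = 1/(-317083 + ((10*(-1))*(2*1 + 35) + (-2 + 228))) = 1/(-317083 + (-10*(2 + 35) + 226)) = 1/(-317083 + (-10*37 + 226)) = 1/(-317083 + (-370 + 226)) = 1/(-317083 - 144) = 1/(-317227) = -1/317227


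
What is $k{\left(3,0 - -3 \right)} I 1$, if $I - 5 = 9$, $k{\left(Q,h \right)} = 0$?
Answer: $0$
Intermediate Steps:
$I = 14$ ($I = 5 + 9 = 14$)
$k{\left(3,0 - -3 \right)} I 1 = 0 \cdot 14 \cdot 1 = 0 \cdot 1 = 0$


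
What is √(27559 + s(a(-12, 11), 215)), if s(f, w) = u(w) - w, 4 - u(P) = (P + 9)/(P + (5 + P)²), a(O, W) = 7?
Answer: 2*√329769136365/6945 ≈ 165.37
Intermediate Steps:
u(P) = 4 - (9 + P)/(P + (5 + P)²) (u(P) = 4 - (P + 9)/(P + (5 + P)²) = 4 - (9 + P)/(P + (5 + P)²))
s(f, w) = -w + (-9 + 3*w + 4*(5 + w)²)/(w + (5 + w)²) (s(f, w) = (-9 + 3*w + 4*(5 + w)²)/(w + (5 + w)²) - w = -w + (-9 + 3*w + 4*(5 + w)²)/(w + (5 + w)²))
√(27559 + s(a(-12, 11), 215)) = √(27559 + (91 - 1*215³ - 7*215² + 18*215)/(25 + 215² + 11*215)) = √(27559 + (91 - 1*9938375 - 7*46225 + 3870)/(25 + 46225 + 2365)) = √(27559 + (91 - 9938375 - 323575 + 3870)/48615) = √(27559 + (1/48615)*(-10257989)) = √(27559 - 1465427/6945) = √(189931828/6945) = 2*√329769136365/6945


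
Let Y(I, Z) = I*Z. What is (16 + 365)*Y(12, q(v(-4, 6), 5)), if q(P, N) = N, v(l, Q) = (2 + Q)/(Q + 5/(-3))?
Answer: 22860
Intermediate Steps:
v(l, Q) = (2 + Q)/(-5/3 + Q) (v(l, Q) = (2 + Q)/(Q + 5*(-1/3)) = (2 + Q)/(Q - 5/3) = (2 + Q)/(-5/3 + Q))
(16 + 365)*Y(12, q(v(-4, 6), 5)) = (16 + 365)*(12*5) = 381*60 = 22860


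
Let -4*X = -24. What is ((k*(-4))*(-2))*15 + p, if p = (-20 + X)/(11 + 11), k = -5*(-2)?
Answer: 13193/11 ≈ 1199.4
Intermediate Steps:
X = 6 (X = -¼*(-24) = 6)
k = 10
p = -7/11 (p = (-20 + 6)/(11 + 11) = -14/22 = -14*1/22 = -7/11 ≈ -0.63636)
((k*(-4))*(-2))*15 + p = ((10*(-4))*(-2))*15 - 7/11 = -40*(-2)*15 - 7/11 = 80*15 - 7/11 = 1200 - 7/11 = 13193/11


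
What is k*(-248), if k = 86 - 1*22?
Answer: -15872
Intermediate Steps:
k = 64 (k = 86 - 22 = 64)
k*(-248) = 64*(-248) = -15872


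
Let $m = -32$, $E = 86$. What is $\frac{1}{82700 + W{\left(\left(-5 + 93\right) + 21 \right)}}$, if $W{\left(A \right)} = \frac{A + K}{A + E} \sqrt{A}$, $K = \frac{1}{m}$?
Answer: $\frac{3220139520000}{266305536978650579} - \frac{21758880 \sqrt{109}}{266305536978650579} \approx 1.2091 \cdot 10^{-5}$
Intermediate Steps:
$K = - \frac{1}{32}$ ($K = \frac{1}{-32} = - \frac{1}{32} \approx -0.03125$)
$W{\left(A \right)} = \frac{\sqrt{A} \left(- \frac{1}{32} + A\right)}{86 + A}$ ($W{\left(A \right)} = \frac{A - \frac{1}{32}}{A + 86} \sqrt{A} = \frac{- \frac{1}{32} + A}{86 + A} \sqrt{A} = \frac{\sqrt{A} \left(- \frac{1}{32} + A\right)}{86 + A}$)
$\frac{1}{82700 + W{\left(\left(-5 + 93\right) + 21 \right)}} = \frac{1}{82700 + \frac{\sqrt{\left(-5 + 93\right) + 21} \left(- \frac{1}{32} + \left(\left(-5 + 93\right) + 21\right)\right)}{86 + \left(\left(-5 + 93\right) + 21\right)}} = \frac{1}{82700 + \frac{\sqrt{88 + 21} \left(- \frac{1}{32} + \left(88 + 21\right)\right)}{86 + \left(88 + 21\right)}} = \frac{1}{82700 + \frac{\sqrt{109} \left(- \frac{1}{32} + 109\right)}{86 + 109}} = \frac{1}{82700 + \sqrt{109} \cdot \frac{1}{195} \cdot \frac{3487}{32}} = \frac{1}{82700 + \frac{3487 \sqrt{109}}{6240}}$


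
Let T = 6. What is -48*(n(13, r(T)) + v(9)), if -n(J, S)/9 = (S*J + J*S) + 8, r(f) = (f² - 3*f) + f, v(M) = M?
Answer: 272592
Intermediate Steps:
r(f) = f² - 2*f
n(J, S) = -72 - 18*J*S (n(J, S) = -9*((S*J + J*S) + 8) = -9*((J*S + J*S) + 8) = -9*(2*J*S + 8) = -9*(8 + 2*J*S) = -72 - 18*J*S)
-48*(n(13, r(T)) + v(9)) = -48*((-72 - 18*13*6*(-2 + 6)) + 9) = -48*((-72 - 18*13*6*4) + 9) = -48*((-72 - 18*13*24) + 9) = -48*((-72 - 5616) + 9) = -48*(-5688 + 9) = -48*(-5679) = 272592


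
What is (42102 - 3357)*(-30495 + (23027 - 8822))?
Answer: -631156050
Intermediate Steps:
(42102 - 3357)*(-30495 + (23027 - 8822)) = 38745*(-30495 + 14205) = 38745*(-16290) = -631156050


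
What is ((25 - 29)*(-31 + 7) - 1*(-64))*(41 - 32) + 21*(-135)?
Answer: -1395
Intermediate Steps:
((25 - 29)*(-31 + 7) - 1*(-64))*(41 - 32) + 21*(-135) = (-4*(-24) + 64)*9 - 2835 = (96 + 64)*9 - 2835 = 160*9 - 2835 = 1440 - 2835 = -1395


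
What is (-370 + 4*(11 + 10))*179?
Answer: -51194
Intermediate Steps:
(-370 + 4*(11 + 10))*179 = (-370 + 4*21)*179 = (-370 + 84)*179 = -286*179 = -51194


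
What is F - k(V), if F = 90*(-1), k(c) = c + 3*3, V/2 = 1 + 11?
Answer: -123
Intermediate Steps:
V = 24 (V = 2*(1 + 11) = 2*12 = 24)
k(c) = 9 + c (k(c) = c + 9 = 9 + c)
F = -90
F - k(V) = -90 - (9 + 24) = -90 - 1*33 = -90 - 33 = -123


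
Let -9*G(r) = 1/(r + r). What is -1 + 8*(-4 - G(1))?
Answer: -293/9 ≈ -32.556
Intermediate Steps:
G(r) = -1/(18*r) (G(r) = -1/(9*(r + r)) = -1/(2*r)/9 = -1/(18*r))
-1 + 8*(-4 - G(1)) = -1 + 8*(-4 - (-1)/(18*1)) = -1 + 8*(-4 - (-1)/18) = -1 + 8*(-4 - 1*(-1/18)) = -1 + 8*(-4 + 1/18) = -1 + 8*(-71/18) = -1 - 284/9 = -293/9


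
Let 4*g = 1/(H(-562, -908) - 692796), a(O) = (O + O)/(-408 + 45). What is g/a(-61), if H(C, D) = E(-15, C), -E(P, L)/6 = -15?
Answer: -121/112680176 ≈ -1.0738e-6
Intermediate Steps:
E(P, L) = 90 (E(P, L) = -6*(-15) = 90)
H(C, D) = 90
a(O) = -2*O/363 (a(O) = (2*O)/(-363) = (2*O)*(-1/363) = -2*O/363)
g = -1/2770824 (g = 1/(4*(90 - 692796)) = (¼)/(-692706) = (¼)*(-1/692706) = -1/2770824 ≈ -3.6090e-7)
g/a(-61) = -1/(2770824*((-2/363*(-61)))) = -1/(2770824*122/363) = -1/2770824*363/122 = -121/112680176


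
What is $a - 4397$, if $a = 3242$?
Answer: $-1155$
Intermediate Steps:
$a - 4397 = 3242 - 4397 = -1155$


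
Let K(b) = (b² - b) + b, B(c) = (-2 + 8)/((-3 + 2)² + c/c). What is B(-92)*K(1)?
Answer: 3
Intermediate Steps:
B(c) = 3 (B(c) = 6/((-1)² + 1) = 6/(1 + 1) = 6/2 = 6*(½) = 3)
K(b) = b²
B(-92)*K(1) = 3*1² = 3*1 = 3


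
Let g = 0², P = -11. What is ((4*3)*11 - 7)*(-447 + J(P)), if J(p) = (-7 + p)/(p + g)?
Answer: -612375/11 ≈ -55670.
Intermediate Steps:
g = 0
J(p) = (-7 + p)/p (J(p) = (-7 + p)/(p + 0) = (-7 + p)/p)
((4*3)*11 - 7)*(-447 + J(P)) = ((4*3)*11 - 7)*(-447 + (-7 - 11)/(-11)) = (12*11 - 7)*(-447 - 1/11*(-18)) = (132 - 7)*(-447 + 18/11) = 125*(-4899/11) = -612375/11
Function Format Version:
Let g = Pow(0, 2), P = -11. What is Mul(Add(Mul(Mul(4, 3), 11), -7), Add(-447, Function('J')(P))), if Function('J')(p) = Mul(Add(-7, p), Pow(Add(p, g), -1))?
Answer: Rational(-612375, 11) ≈ -55670.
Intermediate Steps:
g = 0
Function('J')(p) = Mul(Pow(p, -1), Add(-7, p)) (Function('J')(p) = Mul(Add(-7, p), Pow(Add(p, 0), -1)) = Mul(Add(-7, p), Pow(p, -1)) = Mul(Pow(p, -1), Add(-7, p)))
Mul(Add(Mul(Mul(4, 3), 11), -7), Add(-447, Function('J')(P))) = Mul(Add(Mul(Mul(4, 3), 11), -7), Add(-447, Mul(Pow(-11, -1), Add(-7, -11)))) = Mul(Add(Mul(12, 11), -7), Add(-447, Mul(Rational(-1, 11), -18))) = Mul(Add(132, -7), Add(-447, Rational(18, 11))) = Mul(125, Rational(-4899, 11)) = Rational(-612375, 11)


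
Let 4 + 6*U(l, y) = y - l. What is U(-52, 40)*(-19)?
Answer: -836/3 ≈ -278.67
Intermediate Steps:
U(l, y) = -2/3 - l/6 + y/6 (U(l, y) = -2/3 + (y - l)/6 = -2/3 + (-l/6 + y/6) = -2/3 - l/6 + y/6)
U(-52, 40)*(-19) = (-2/3 - 1/6*(-52) + (1/6)*40)*(-19) = (-2/3 + 26/3 + 20/3)*(-19) = (44/3)*(-19) = -836/3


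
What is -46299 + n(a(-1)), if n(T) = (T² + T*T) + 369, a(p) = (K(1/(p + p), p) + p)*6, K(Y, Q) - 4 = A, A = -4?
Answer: -45858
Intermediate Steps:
K(Y, Q) = 0 (K(Y, Q) = 4 - 4 = 0)
a(p) = 6*p (a(p) = (0 + p)*6 = p*6 = 6*p)
n(T) = 369 + 2*T² (n(T) = (T² + T²) + 369 = 2*T² + 369 = 369 + 2*T²)
-46299 + n(a(-1)) = -46299 + (369 + 2*(6*(-1))²) = -46299 + (369 + 2*(-6)²) = -46299 + (369 + 2*36) = -46299 + (369 + 72) = -46299 + 441 = -45858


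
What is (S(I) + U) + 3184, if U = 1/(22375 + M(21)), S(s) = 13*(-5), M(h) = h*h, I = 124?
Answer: 71163105/22816 ≈ 3119.0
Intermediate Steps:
M(h) = h²
S(s) = -65
U = 1/22816 (U = 1/(22375 + 21²) = 1/(22375 + 441) = 1/22816 ≈ 4.3829e-5)
(S(I) + U) + 3184 = (-65 + 1/22816) + 3184 = -1483039/22816 + 3184 = 71163105/22816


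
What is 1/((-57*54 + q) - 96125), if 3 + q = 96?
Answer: -1/99110 ≈ -1.0090e-5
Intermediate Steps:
q = 93 (q = -3 + 96 = 93)
1/((-57*54 + q) - 96125) = 1/((-57*54 + 93) - 96125) = 1/((-3078 + 93) - 96125) = 1/(-2985 - 96125) = 1/(-99110) = -1/99110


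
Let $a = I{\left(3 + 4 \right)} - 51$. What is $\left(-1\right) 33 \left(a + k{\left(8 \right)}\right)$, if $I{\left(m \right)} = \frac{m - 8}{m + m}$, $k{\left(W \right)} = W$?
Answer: $\frac{19899}{14} \approx 1421.4$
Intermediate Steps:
$I{\left(m \right)} = \frac{-8 + m}{2 m}$
$a = - \frac{715}{14}$ ($a = \frac{-8 + \left(3 + 4\right)}{2 \left(3 + 4\right)} - 51 = \frac{-8 + 7}{2 \cdot 7} - 51 = \frac{1}{2} \cdot \frac{1}{7} \left(-1\right) - 51 = - \frac{1}{14} - 51 = - \frac{715}{14} \approx -51.071$)
$\left(-1\right) 33 \left(a + k{\left(8 \right)}\right) = \left(-1\right) 33 \left(- \frac{715}{14} + 8\right) = \left(-33\right) \left(- \frac{603}{14}\right) = \frac{19899}{14}$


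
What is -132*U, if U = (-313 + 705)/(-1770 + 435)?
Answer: 17248/445 ≈ 38.760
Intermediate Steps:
U = -392/1335 (U = 392/(-1335) = 392*(-1/1335) = -392/1335 ≈ -0.29363)
-132*U = -132*(-392/1335) = 17248/445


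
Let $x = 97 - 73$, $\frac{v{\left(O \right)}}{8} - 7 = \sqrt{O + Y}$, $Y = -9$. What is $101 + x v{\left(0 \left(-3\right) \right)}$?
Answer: $1445 + 576 i \approx 1445.0 + 576.0 i$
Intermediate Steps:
$v{\left(O \right)} = 56 + 8 \sqrt{-9 + O}$ ($v{\left(O \right)} = 56 + 8 \sqrt{O - 9} = 56 + 8 \sqrt{-9 + O}$)
$x = 24$
$101 + x v{\left(0 \left(-3\right) \right)} = 101 + 24 \left(56 + 8 \sqrt{-9 + 0 \left(-3\right)}\right) = 101 + 24 \left(56 + 8 \sqrt{-9 + 0}\right) = 101 + 24 \left(56 + 8 \sqrt{-9}\right) = 101 + 24 \left(56 + 8 \cdot 3 i\right) = 101 + 24 \left(56 + 24 i\right) = 101 + \left(1344 + 576 i\right) = 1445 + 576 i$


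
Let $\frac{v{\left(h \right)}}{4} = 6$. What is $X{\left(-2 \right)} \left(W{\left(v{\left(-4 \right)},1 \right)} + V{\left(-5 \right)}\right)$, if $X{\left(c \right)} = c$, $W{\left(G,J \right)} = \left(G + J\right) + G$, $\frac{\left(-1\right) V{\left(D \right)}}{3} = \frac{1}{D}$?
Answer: $- \frac{496}{5} \approx -99.2$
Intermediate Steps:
$v{\left(h \right)} = 24$ ($v{\left(h \right)} = 4 \cdot 6 = 24$)
$V{\left(D \right)} = - \frac{3}{D}$
$W{\left(G,J \right)} = J + 2 G$
$X{\left(-2 \right)} \left(W{\left(v{\left(-4 \right)},1 \right)} + V{\left(-5 \right)}\right) = - 2 \left(\left(1 + 2 \cdot 24\right) - \frac{3}{-5}\right) = - 2 \left(\left(1 + 48\right) - - \frac{3}{5}\right) = - 2 \left(49 + \frac{3}{5}\right) = \left(-2\right) \frac{248}{5} = - \frac{496}{5}$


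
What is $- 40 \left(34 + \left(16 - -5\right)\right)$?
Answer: $-2200$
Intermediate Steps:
$- 40 \left(34 + \left(16 - -5\right)\right) = - 40 \left(34 + \left(16 + 5\right)\right) = - 40 \left(34 + 21\right) = \left(-40\right) 55 = -2200$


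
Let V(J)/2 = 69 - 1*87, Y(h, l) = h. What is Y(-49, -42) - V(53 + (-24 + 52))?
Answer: -13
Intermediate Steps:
V(J) = -36 (V(J) = 2*(69 - 1*87) = 2*(69 - 87) = 2*(-18) = -36)
Y(-49, -42) - V(53 + (-24 + 52)) = -49 - 1*(-36) = -49 + 36 = -13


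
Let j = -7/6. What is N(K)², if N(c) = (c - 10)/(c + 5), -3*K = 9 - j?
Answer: 58081/841 ≈ 69.062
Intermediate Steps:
j = -7/6 (j = -7*⅙ = -7/6 ≈ -1.1667)
K = -61/18 (K = -(9 - 1*(-7/6))/3 = -(9 + 7/6)/3 = -⅓*61/6 = -61/18 ≈ -3.3889)
N(c) = (-10 + c)/(5 + c)
N(K)² = ((-10 - 61/18)/(5 - 61/18))² = (-241/18/(29/18))² = ((18/29)*(-241/18))² = (-241/29)² = 58081/841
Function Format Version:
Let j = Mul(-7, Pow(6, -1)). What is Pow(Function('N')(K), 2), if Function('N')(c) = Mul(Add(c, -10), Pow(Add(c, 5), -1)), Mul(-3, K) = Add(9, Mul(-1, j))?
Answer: Rational(58081, 841) ≈ 69.062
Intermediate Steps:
j = Rational(-7, 6) (j = Mul(-7, Rational(1, 6)) = Rational(-7, 6) ≈ -1.1667)
K = Rational(-61, 18) (K = Mul(Rational(-1, 3), Add(9, Mul(-1, Rational(-7, 6)))) = Mul(Rational(-1, 3), Add(9, Rational(7, 6))) = Mul(Rational(-1, 3), Rational(61, 6)) = Rational(-61, 18) ≈ -3.3889)
Function('N')(c) = Mul(Pow(Add(5, c), -1), Add(-10, c)) (Function('N')(c) = Mul(Add(-10, c), Pow(Add(5, c), -1)) = Mul(Pow(Add(5, c), -1), Add(-10, c)))
Pow(Function('N')(K), 2) = Pow(Mul(Pow(Add(5, Rational(-61, 18)), -1), Add(-10, Rational(-61, 18))), 2) = Pow(Mul(Pow(Rational(29, 18), -1), Rational(-241, 18)), 2) = Pow(Mul(Rational(18, 29), Rational(-241, 18)), 2) = Pow(Rational(-241, 29), 2) = Rational(58081, 841)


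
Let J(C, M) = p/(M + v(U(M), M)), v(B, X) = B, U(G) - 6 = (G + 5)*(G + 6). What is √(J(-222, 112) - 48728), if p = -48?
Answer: 2*I*√42405545/59 ≈ 220.74*I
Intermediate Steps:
U(G) = 6 + (5 + G)*(6 + G) (U(G) = 6 + (G + 5)*(G + 6) = 6 + (5 + G)*(6 + G))
J(C, M) = -48/(36 + M² + 12*M) (J(C, M) = -48/(M + (36 + M² + 11*M)) = -48/(36 + M² + 12*M))
√(J(-222, 112) - 48728) = √(-48/(36 + 112² + 12*112) - 48728) = √(-48/(36 + 12544 + 1344) - 48728) = √(-48/13924 - 48728) = √(-48*1/13924 - 48728) = √(-12/3481 - 48728) = √(-169622180/3481) = 2*I*√42405545/59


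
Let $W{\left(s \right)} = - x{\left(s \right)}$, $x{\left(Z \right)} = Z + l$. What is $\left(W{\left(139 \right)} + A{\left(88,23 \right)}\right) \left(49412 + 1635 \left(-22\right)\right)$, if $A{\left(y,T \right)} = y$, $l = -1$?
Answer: $-672100$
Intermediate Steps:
$x{\left(Z \right)} = -1 + Z$ ($x{\left(Z \right)} = Z - 1 = -1 + Z$)
$W{\left(s \right)} = 1 - s$ ($W{\left(s \right)} = - (-1 + s) = 1 - s$)
$\left(W{\left(139 \right)} + A{\left(88,23 \right)}\right) \left(49412 + 1635 \left(-22\right)\right) = \left(\left(1 - 139\right) + 88\right) \left(49412 + 1635 \left(-22\right)\right) = \left(\left(1 - 139\right) + 88\right) \left(49412 - 35970\right) = \left(-138 + 88\right) 13442 = \left(-50\right) 13442 = -672100$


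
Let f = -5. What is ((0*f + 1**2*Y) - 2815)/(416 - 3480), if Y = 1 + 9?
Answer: 2805/3064 ≈ 0.91547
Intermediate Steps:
Y = 10
((0*f + 1**2*Y) - 2815)/(416 - 3480) = ((0*(-5) + 1**2*10) - 2815)/(416 - 3480) = ((0 + 1*10) - 2815)/(-3064) = ((0 + 10) - 2815)*(-1/3064) = (10 - 2815)*(-1/3064) = -2805*(-1/3064) = 2805/3064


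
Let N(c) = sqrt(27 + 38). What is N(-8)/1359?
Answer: sqrt(65)/1359 ≈ 0.0059325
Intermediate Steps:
N(c) = sqrt(65)
N(-8)/1359 = sqrt(65)/1359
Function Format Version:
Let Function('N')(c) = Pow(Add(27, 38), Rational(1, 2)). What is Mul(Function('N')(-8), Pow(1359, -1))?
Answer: Mul(Rational(1, 1359), Pow(65, Rational(1, 2))) ≈ 0.0059325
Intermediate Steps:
Function('N')(c) = Pow(65, Rational(1, 2))
Mul(Function('N')(-8), Pow(1359, -1)) = Mul(Pow(65, Rational(1, 2)), Pow(1359, -1)) = Mul(Pow(65, Rational(1, 2)), Rational(1, 1359)) = Mul(Rational(1, 1359), Pow(65, Rational(1, 2)))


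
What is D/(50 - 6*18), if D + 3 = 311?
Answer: -154/29 ≈ -5.3103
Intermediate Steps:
D = 308 (D = -3 + 311 = 308)
D/(50 - 6*18) = 308/(50 - 6*18) = 308/(50 - 108) = 308/(-58) = 308*(-1/58) = -154/29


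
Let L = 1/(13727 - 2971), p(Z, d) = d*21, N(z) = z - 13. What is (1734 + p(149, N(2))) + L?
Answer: 16166269/10756 ≈ 1503.0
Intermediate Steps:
N(z) = -13 + z
p(Z, d) = 21*d
L = 1/10756 ≈ 9.2971e-5
(1734 + p(149, N(2))) + L = (1734 + 21*(-13 + 2)) + 1/10756 = (1734 + 21*(-11)) + 1/10756 = (1734 - 231) + 1/10756 = 1503 + 1/10756 = 16166269/10756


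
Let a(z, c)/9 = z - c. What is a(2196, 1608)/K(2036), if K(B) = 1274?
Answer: 54/13 ≈ 4.1538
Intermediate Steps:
a(z, c) = -9*c + 9*z (a(z, c) = 9*(z - c) = -9*c + 9*z)
a(2196, 1608)/K(2036) = (-9*1608 + 9*2196)/1274 = (-14472 + 19764)*(1/1274) = 5292*(1/1274) = 54/13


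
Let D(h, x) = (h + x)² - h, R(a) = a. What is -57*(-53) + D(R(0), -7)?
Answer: 3070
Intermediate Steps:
-57*(-53) + D(R(0), -7) = -57*(-53) + ((0 - 7)² - 1*0) = 3021 + ((-7)² + 0) = 3021 + (49 + 0) = 3021 + 49 = 3070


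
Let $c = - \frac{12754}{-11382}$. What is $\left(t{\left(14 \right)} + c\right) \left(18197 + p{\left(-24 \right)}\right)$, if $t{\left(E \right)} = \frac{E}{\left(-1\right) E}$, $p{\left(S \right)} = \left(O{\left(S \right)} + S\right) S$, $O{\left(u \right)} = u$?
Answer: $\frac{1896202}{813} \approx 2332.4$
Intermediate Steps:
$p{\left(S \right)} = 2 S^{2}$ ($p{\left(S \right)} = \left(S + S\right) S = 2 S S = 2 S^{2}$)
$c = \frac{911}{813}$ ($c = \left(-12754\right) \left(- \frac{1}{11382}\right) = \frac{911}{813} \approx 1.1205$)
$t{\left(E \right)} = -1$ ($t{\left(E \right)} = E \left(- \frac{1}{E}\right) = -1$)
$\left(t{\left(14 \right)} + c\right) \left(18197 + p{\left(-24 \right)}\right) = \left(-1 + \frac{911}{813}\right) \left(18197 + 2 \left(-24\right)^{2}\right) = \frac{98 \left(18197 + 2 \cdot 576\right)}{813} = \frac{98 \left(18197 + 1152\right)}{813} = \frac{98}{813} \cdot 19349 = \frac{1896202}{813}$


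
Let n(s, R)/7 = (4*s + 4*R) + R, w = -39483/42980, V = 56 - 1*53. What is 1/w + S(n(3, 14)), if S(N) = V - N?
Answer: -22587773/39483 ≈ -572.09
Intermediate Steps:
V = 3 (V = 56 - 53 = 3)
w = -39483/42980 (w = -39483*1/42980 = -39483/42980 ≈ -0.91864)
n(s, R) = 28*s + 35*R (n(s, R) = 7*((4*s + 4*R) + R) = 7*((4*R + 4*s) + R) = 7*(4*s + 5*R) = 28*s + 35*R)
S(N) = 3 - N
1/w + S(n(3, 14)) = 1/(-39483/42980) + (3 - (28*3 + 35*14)) = -42980/39483 + (3 - (84 + 490)) = -42980/39483 + (3 - 1*574) = -42980/39483 + (3 - 574) = -42980/39483 - 571 = -22587773/39483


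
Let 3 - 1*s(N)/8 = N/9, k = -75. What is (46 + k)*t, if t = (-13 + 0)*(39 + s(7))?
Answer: 192647/9 ≈ 21405.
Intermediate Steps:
s(N) = 24 - 8*N/9
t = -6643/9 (t = (-13 + 0)*(39 + (24 - 8/9*7)) = -13*(39 + (24 - 56/9)) = -13*(39 + 160/9) = -13*511/9 = -6643/9 ≈ -738.11)
(46 + k)*t = (46 - 75)*(-6643/9) = -29*(-6643/9) = 192647/9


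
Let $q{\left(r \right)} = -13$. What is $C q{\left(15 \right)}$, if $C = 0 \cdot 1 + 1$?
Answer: $-13$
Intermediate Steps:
$C = 1$ ($C = 0 + 1 = 1$)
$C q{\left(15 \right)} = 1 \left(-13\right) = -13$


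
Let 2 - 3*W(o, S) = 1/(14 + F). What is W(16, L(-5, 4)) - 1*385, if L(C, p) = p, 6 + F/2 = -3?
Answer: -1537/4 ≈ -384.25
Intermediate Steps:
F = -18 (F = -12 + 2*(-3) = -12 - 6 = -18)
W(o, S) = ¾ (W(o, S) = ⅔ - 1/(3*(14 - 18)) = ⅔ - ⅓/(-4) = ⅔ - ⅓*(-¼) = ⅔ + 1/12 = ¾)
W(16, L(-5, 4)) - 1*385 = ¾ - 1*385 = ¾ - 385 = -1537/4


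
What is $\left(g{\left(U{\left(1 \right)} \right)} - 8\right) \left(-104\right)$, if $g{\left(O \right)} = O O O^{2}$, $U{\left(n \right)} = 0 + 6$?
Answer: $-133952$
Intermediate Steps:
$U{\left(n \right)} = 6$
$g{\left(O \right)} = O^{4}$ ($g{\left(O \right)} = O^{2} O^{2} = O^{4}$)
$\left(g{\left(U{\left(1 \right)} \right)} - 8\right) \left(-104\right) = \left(6^{4} - 8\right) \left(-104\right) = \left(1296 - 8\right) \left(-104\right) = 1288 \left(-104\right) = -133952$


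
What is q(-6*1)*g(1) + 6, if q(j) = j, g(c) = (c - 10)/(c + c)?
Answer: 33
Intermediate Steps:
g(c) = (-10 + c)/(2*c) (g(c) = (-10 + c)/((2*c)) = (-10 + c)*(1/(2*c)) = (-10 + c)/(2*c))
q(-6*1)*g(1) + 6 = (-6*1)*((1/2)*(-10 + 1)/1) + 6 = -3*(-9) + 6 = -6*(-9/2) + 6 = 27 + 6 = 33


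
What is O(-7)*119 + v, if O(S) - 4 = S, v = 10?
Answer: -347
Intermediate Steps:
O(S) = 4 + S
O(-7)*119 + v = (4 - 7)*119 + 10 = -3*119 + 10 = -357 + 10 = -347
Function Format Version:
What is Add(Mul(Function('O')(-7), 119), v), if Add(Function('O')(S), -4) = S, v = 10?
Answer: -347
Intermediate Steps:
Function('O')(S) = Add(4, S)
Add(Mul(Function('O')(-7), 119), v) = Add(Mul(Add(4, -7), 119), 10) = Add(Mul(-3, 119), 10) = Add(-357, 10) = -347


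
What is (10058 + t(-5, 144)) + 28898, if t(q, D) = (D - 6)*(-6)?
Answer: 38128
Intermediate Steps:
t(q, D) = 36 - 6*D (t(q, D) = (-6 + D)*(-6) = 36 - 6*D)
(10058 + t(-5, 144)) + 28898 = (10058 + (36 - 6*144)) + 28898 = (10058 + (36 - 864)) + 28898 = (10058 - 828) + 28898 = 9230 + 28898 = 38128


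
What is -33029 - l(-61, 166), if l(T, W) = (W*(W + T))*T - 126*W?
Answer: 1051117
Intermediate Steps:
l(T, W) = -126*W + T*W*(T + W) (l(T, W) = (W*(T + W))*T - 126*W = T*W*(T + W) - 126*W = -126*W + T*W*(T + W))
-33029 - l(-61, 166) = -33029 - 166*(-126 + (-61)² - 61*166) = -33029 - 166*(-126 + 3721 - 10126) = -33029 - 166*(-6531) = -33029 - 1*(-1084146) = -33029 + 1084146 = 1051117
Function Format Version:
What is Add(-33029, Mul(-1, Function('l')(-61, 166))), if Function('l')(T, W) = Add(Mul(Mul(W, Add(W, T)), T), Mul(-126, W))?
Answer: 1051117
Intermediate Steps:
Function('l')(T, W) = Add(Mul(-126, W), Mul(T, W, Add(T, W))) (Function('l')(T, W) = Add(Mul(Mul(W, Add(T, W)), T), Mul(-126, W)) = Add(Mul(T, W, Add(T, W)), Mul(-126, W)) = Add(Mul(-126, W), Mul(T, W, Add(T, W))))
Add(-33029, Mul(-1, Function('l')(-61, 166))) = Add(-33029, Mul(-1, Mul(166, Add(-126, Pow(-61, 2), Mul(-61, 166))))) = Add(-33029, Mul(-1, Mul(166, Add(-126, 3721, -10126)))) = Add(-33029, Mul(-1, Mul(166, -6531))) = Add(-33029, Mul(-1, -1084146)) = Add(-33029, 1084146) = 1051117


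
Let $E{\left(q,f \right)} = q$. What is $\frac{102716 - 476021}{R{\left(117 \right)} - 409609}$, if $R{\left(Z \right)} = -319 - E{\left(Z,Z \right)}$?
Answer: $\frac{74661}{82009} \approx 0.9104$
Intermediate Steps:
$R{\left(Z \right)} = -319 - Z$
$\frac{102716 - 476021}{R{\left(117 \right)} - 409609} = \frac{102716 - 476021}{\left(-319 - 117\right) - 409609} = - \frac{373305}{\left(-319 - 117\right) - 409609} = - \frac{373305}{-436 - 409609} = - \frac{373305}{-410045} = \left(-373305\right) \left(- \frac{1}{410045}\right) = \frac{74661}{82009}$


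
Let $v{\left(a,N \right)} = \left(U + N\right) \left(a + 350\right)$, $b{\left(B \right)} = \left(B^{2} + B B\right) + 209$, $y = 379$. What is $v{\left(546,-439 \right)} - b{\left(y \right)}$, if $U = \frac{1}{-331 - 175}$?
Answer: $- \frac{172251703}{253} \approx -6.8084 \cdot 10^{5}$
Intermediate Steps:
$U = - \frac{1}{506}$ ($U = \frac{1}{-506} = - \frac{1}{506} \approx -0.0019763$)
$b{\left(B \right)} = 209 + 2 B^{2}$ ($b{\left(B \right)} = \left(B^{2} + B^{2}\right) + 209 = 2 B^{2} + 209 = 209 + 2 B^{2}$)
$v{\left(a,N \right)} = \left(350 + a\right) \left(- \frac{1}{506} + N\right)$ ($v{\left(a,N \right)} = \left(- \frac{1}{506} + N\right) \left(a + 350\right) = \left(- \frac{1}{506} + N\right) \left(350 + a\right) = \left(350 + a\right) \left(- \frac{1}{506} + N\right)$)
$v{\left(546,-439 \right)} - b{\left(y \right)} = \left(- \frac{175}{253} + 350 \left(-439\right) - \frac{273}{253} - 239694\right) - \left(209 + 2 \cdot 379^{2}\right) = \left(- \frac{175}{253} - 153650 - \frac{273}{253} - 239694\right) - \left(209 + 2 \cdot 143641\right) = - \frac{99516480}{253} - \left(209 + 287282\right) = - \frac{99516480}{253} - 287491 = - \frac{172251703}{253}$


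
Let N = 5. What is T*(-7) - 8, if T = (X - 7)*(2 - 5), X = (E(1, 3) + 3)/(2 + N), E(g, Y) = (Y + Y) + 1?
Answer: -125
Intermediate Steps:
E(g, Y) = 1 + 2*Y (E(g, Y) = 2*Y + 1 = 1 + 2*Y)
X = 10/7 (X = ((1 + 2*3) + 3)/(2 + 5) = ((1 + 6) + 3)/7 = (7 + 3)*(1/7) = 10*(1/7) = 10/7 ≈ 1.4286)
T = 117/7 (T = (10/7 - 7)*(2 - 5) = -39/7*(-3) = 117/7 ≈ 16.714)
T*(-7) - 8 = (117/7)*(-7) - 8 = -117 - 8 = -125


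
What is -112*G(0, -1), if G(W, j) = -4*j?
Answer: -448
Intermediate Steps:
-112*G(0, -1) = -(-448)*(-1) = -112*4 = -448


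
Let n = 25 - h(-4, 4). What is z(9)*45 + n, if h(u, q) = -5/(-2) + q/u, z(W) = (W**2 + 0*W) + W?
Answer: 8147/2 ≈ 4073.5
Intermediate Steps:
z(W) = W + W**2 (z(W) = (W**2 + 0) + W = W**2 + W = W + W**2)
h(u, q) = 5/2 + q/u (h(u, q) = -5*(-1/2) + q/u = 5/2 + q/u)
n = 47/2 (n = 25 - (5/2 + 4/(-4)) = 25 - (5/2 + 4*(-1/4)) = 25 - (5/2 - 1) = 25 - 1*3/2 = 25 - 3/2 = 47/2 ≈ 23.500)
z(9)*45 + n = (9*(1 + 9))*45 + 47/2 = (9*10)*45 + 47/2 = 90*45 + 47/2 = 4050 + 47/2 = 8147/2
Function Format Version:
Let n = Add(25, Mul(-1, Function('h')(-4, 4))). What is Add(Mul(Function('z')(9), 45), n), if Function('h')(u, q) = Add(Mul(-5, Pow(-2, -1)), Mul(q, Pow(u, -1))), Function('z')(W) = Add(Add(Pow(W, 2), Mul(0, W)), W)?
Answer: Rational(8147, 2) ≈ 4073.5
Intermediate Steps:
Function('z')(W) = Add(W, Pow(W, 2)) (Function('z')(W) = Add(Add(Pow(W, 2), 0), W) = Add(Pow(W, 2), W) = Add(W, Pow(W, 2)))
Function('h')(u, q) = Add(Rational(5, 2), Mul(q, Pow(u, -1))) (Function('h')(u, q) = Add(Mul(-5, Rational(-1, 2)), Mul(q, Pow(u, -1))) = Add(Rational(5, 2), Mul(q, Pow(u, -1))))
n = Rational(47, 2) (n = Add(25, Mul(-1, Add(Rational(5, 2), Mul(4, Pow(-4, -1))))) = Add(25, Mul(-1, Add(Rational(5, 2), Mul(4, Rational(-1, 4))))) = Add(25, Mul(-1, Add(Rational(5, 2), -1))) = Add(25, Mul(-1, Rational(3, 2))) = Add(25, Rational(-3, 2)) = Rational(47, 2) ≈ 23.500)
Add(Mul(Function('z')(9), 45), n) = Add(Mul(Mul(9, Add(1, 9)), 45), Rational(47, 2)) = Add(Mul(Mul(9, 10), 45), Rational(47, 2)) = Add(Mul(90, 45), Rational(47, 2)) = Add(4050, Rational(47, 2)) = Rational(8147, 2)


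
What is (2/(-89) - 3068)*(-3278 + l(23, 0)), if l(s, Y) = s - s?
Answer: 895071012/89 ≈ 1.0057e+7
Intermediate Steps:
l(s, Y) = 0
(2/(-89) - 3068)*(-3278 + l(23, 0)) = (2/(-89) - 3068)*(-3278 + 0) = (2*(-1/89) - 3068)*(-3278) = (-2/89 - 3068)*(-3278) = -273054/89*(-3278) = 895071012/89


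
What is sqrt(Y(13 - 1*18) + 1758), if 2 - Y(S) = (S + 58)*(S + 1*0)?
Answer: 45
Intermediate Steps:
Y(S) = 2 - S*(58 + S) (Y(S) = 2 - (S + 58)*(S + 1*0) = 2 - (58 + S)*(S + 0) = 2 - (58 + S)*S = 2 - S*(58 + S))
sqrt(Y(13 - 1*18) + 1758) = sqrt((2 - (13 - 1*18)**2 - 58*(13 - 1*18)) + 1758) = sqrt((2 - (13 - 18)**2 - 58*(13 - 18)) + 1758) = sqrt((2 - 1*(-5)**2 - 58*(-5)) + 1758) = sqrt((2 - 1*25 + 290) + 1758) = sqrt((2 - 25 + 290) + 1758) = sqrt(267 + 1758) = sqrt(2025) = 45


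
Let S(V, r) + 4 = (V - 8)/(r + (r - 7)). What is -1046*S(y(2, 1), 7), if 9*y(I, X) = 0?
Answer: 37656/7 ≈ 5379.4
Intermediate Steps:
y(I, X) = 0 (y(I, X) = (⅑)*0 = 0)
S(V, r) = -4 + (-8 + V)/(-7 + 2*r) (S(V, r) = -4 + (V - 8)/(r + (r - 7)) = -4 + (-8 + V)/(r + (-7 + r)) = -4 + (-8 + V)/(-7 + 2*r))
-1046*S(y(2, 1), 7) = -1046*(20 + 0 - 8*7)/(-7 + 2*7) = -1046*(20 + 0 - 56)/(-7 + 14) = -1046*(-36)/7 = -1046*(-36/7) = 37656/7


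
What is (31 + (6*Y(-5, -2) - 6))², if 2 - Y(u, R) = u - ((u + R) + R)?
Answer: 169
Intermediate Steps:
Y(u, R) = 2 + 2*R (Y(u, R) = 2 - (u - ((u + R) + R)) = 2 - (u - ((R + u) + R)) = 2 - (u - (u + 2*R)) = 2 - (u + (-u - 2*R)) = 2 - (-2)*R = 2 + 2*R)
(31 + (6*Y(-5, -2) - 6))² = (31 + (6*(2 + 2*(-2)) - 6))² = (31 + (6*(2 - 4) - 6))² = (31 + (6*(-2) - 6))² = (31 + (-12 - 6))² = (31 - 18)² = 13² = 169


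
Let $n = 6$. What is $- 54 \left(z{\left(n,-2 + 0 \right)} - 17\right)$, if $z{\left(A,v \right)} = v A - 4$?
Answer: $1782$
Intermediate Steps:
$z{\left(A,v \right)} = -4 + A v$ ($z{\left(A,v \right)} = A v - 4 = -4 + A v$)
$- 54 \left(z{\left(n,-2 + 0 \right)} - 17\right) = - 54 \left(\left(-4 + 6 \left(-2 + 0\right)\right) - 17\right) = - 54 \left(\left(-4 + 6 \left(-2\right)\right) - 17\right) = - 54 \left(\left(-4 - 12\right) - 17\right) = - 54 \left(-16 - 17\right) = \left(-54\right) \left(-33\right) = 1782$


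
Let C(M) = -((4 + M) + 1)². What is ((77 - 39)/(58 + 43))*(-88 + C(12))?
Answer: -14326/101 ≈ -141.84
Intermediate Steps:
C(M) = -(5 + M)²
((77 - 39)/(58 + 43))*(-88 + C(12)) = ((77 - 39)/(58 + 43))*(-88 - (5 + 12)²) = (38/101)*(-88 - 1*17²) = (38*(1/101))*(-88 - 1*289) = 38*(-88 - 289)/101 = (38/101)*(-377) = -14326/101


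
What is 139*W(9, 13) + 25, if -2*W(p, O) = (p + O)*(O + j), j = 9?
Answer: -33613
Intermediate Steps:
W(p, O) = -(9 + O)*(O + p)/2 (W(p, O) = -(p + O)*(O + 9)/2 = -(O + p)*(9 + O)/2 = -(9 + O)*(O + p)/2)
139*W(9, 13) + 25 = 139*(-9/2*13 - 9/2*9 - ½*13² - ½*13*9) + 25 = 139*(-117/2 - 81/2 - ½*169 - 117/2) + 25 = 139*(-117/2 - 81/2 - 169/2 - 117/2) + 25 = 139*(-242) + 25 = -33638 + 25 = -33613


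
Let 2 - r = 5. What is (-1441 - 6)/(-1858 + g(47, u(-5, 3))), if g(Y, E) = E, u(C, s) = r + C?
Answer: 1447/1866 ≈ 0.77546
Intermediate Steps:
r = -3 (r = 2 - 1*5 = 2 - 5 = -3)
u(C, s) = -3 + C
(-1441 - 6)/(-1858 + g(47, u(-5, 3))) = (-1441 - 6)/(-1858 + (-3 - 5)) = -1447/(-1858 - 8) = -1447/(-1866) = -1447*(-1/1866) = 1447/1866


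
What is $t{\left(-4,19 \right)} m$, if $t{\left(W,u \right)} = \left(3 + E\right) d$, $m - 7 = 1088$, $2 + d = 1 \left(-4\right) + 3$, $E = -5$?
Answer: $6570$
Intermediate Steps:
$d = -3$ ($d = -2 + \left(1 \left(-4\right) + 3\right) = -2 + \left(-4 + 3\right) = -2 - 1 = -3$)
$m = 1095$ ($m = 7 + 1088 = 1095$)
$t{\left(W,u \right)} = 6$ ($t{\left(W,u \right)} = \left(3 - 5\right) \left(-3\right) = \left(-2\right) \left(-3\right) = 6$)
$t{\left(-4,19 \right)} m = 6 \cdot 1095 = 6570$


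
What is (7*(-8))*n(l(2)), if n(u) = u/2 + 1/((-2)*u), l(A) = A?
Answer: -42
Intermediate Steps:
n(u) = u/2 - 1/(2*u) (n(u) = u*(1/2) - 1/(2*u) = u/2 - 1/(2*u))
(7*(-8))*n(l(2)) = (7*(-8))*((1/2)*(-1 + 2**2)/2) = -28*(-1 + 4)/2 = -28*3/2 = -56*3/4 = -42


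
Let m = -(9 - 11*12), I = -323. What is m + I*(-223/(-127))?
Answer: -56408/127 ≈ -444.16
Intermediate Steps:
m = 123 (m = -(9 - 132) = -1*(-123) = 123)
m + I*(-223/(-127)) = 123 - (-72029)/(-127) = 123 - (-72029)*(-1)/127 = 123 - 323*223/127 = 123 - 72029/127 = -56408/127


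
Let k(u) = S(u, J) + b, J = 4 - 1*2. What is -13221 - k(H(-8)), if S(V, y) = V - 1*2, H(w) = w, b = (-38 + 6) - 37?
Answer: -13142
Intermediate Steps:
J = 2 (J = 4 - 2 = 2)
b = -69 (b = -32 - 37 = -69)
S(V, y) = -2 + V (S(V, y) = V - 2 = -2 + V)
k(u) = -71 + u (k(u) = (-2 + u) - 69 = -71 + u)
-13221 - k(H(-8)) = -13221 - (-71 - 8) = -13221 - 1*(-79) = -13221 + 79 = -13142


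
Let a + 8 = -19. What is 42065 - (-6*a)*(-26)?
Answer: 46277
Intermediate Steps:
a = -27 (a = -8 - 19 = -27)
42065 - (-6*a)*(-26) = 42065 - (-6*(-27))*(-26) = 42065 - 162*(-26) = 42065 - 1*(-4212) = 42065 + 4212 = 46277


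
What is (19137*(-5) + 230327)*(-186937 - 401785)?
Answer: -79266707524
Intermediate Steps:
(19137*(-5) + 230327)*(-186937 - 401785) = (-95685 + 230327)*(-588722) = 134642*(-588722) = -79266707524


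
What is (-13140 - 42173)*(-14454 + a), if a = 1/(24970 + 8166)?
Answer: 26492036508559/33136 ≈ 7.9949e+8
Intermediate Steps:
a = 1/33136 ≈ 3.0179e-5
(-13140 - 42173)*(-14454 + a) = (-13140 - 42173)*(-14454 + 1/33136) = -55313*(-478947743/33136) = 26492036508559/33136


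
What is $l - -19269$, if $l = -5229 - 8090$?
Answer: $5950$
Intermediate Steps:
$l = -13319$
$l - -19269 = -13319 - -19269 = -13319 + 19269 = 5950$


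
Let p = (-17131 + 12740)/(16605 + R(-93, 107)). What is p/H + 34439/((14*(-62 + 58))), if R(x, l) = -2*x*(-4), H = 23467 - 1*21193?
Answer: -621071568071/1009901592 ≈ -614.98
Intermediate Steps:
H = 2274 (H = 23467 - 21193 = 2274)
R(x, l) = 8*x
p = -4391/15861 (p = (-17131 + 12740)/(16605 + 8*(-93)) = -4391/(16605 - 744) = -4391/15861 ≈ -0.27684)
p/H + 34439/((14*(-62 + 58))) = -4391/15861/2274 + 34439/((14*(-62 + 58))) = -4391/15861*1/2274 + 34439/((14*(-4))) = -4391/36067914 + 34439/(-56) = -4391/36067914 + 34439*(-1/56) = -4391/36067914 - 34439/56 = -621071568071/1009901592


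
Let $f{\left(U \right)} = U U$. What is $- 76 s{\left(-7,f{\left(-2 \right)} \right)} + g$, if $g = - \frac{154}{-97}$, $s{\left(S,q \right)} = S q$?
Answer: $\frac{206570}{97} \approx 2129.6$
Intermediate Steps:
$f{\left(U \right)} = U^{2}$
$g = \frac{154}{97}$ ($g = \left(-154\right) \left(- \frac{1}{97}\right) = \frac{154}{97} \approx 1.5876$)
$- 76 s{\left(-7,f{\left(-2 \right)} \right)} + g = - 76 \left(- 7 \left(-2\right)^{2}\right) + \frac{154}{97} = - 76 \left(\left(-7\right) 4\right) + \frac{154}{97} = \left(-76\right) \left(-28\right) + \frac{154}{97} = 2128 + \frac{154}{97} = \frac{206570}{97}$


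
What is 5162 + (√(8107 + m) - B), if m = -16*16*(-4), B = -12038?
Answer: 17200 + √9131 ≈ 17296.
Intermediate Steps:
m = 1024 (m = -256*(-4) = 1024)
5162 + (√(8107 + m) - B) = 5162 + (√(8107 + 1024) - 1*(-12038)) = 5162 + (√9131 + 12038) = 5162 + (12038 + √9131) = 17200 + √9131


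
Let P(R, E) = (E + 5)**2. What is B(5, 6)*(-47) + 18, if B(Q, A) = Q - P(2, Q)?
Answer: 4483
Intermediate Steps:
P(R, E) = (5 + E)**2
B(Q, A) = Q - (5 + Q)**2
B(5, 6)*(-47) + 18 = (5 - (5 + 5)**2)*(-47) + 18 = (5 - 1*10**2)*(-47) + 18 = (5 - 1*100)*(-47) + 18 = (5 - 100)*(-47) + 18 = -95*(-47) + 18 = 4465 + 18 = 4483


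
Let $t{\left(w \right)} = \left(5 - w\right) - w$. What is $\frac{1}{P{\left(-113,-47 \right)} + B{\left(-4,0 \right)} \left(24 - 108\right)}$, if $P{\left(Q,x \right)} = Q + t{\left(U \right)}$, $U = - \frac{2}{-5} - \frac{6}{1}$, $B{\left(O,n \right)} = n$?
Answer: $- \frac{5}{484} \approx -0.010331$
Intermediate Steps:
$U = - \frac{28}{5}$ ($U = \left(-2\right) \left(- \frac{1}{5}\right) - 6 = \frac{2}{5} - 6 = - \frac{28}{5} \approx -5.6$)
$t{\left(w \right)} = 5 - 2 w$
$P{\left(Q,x \right)} = \frac{81}{5} + Q$ ($P{\left(Q,x \right)} = Q + \left(5 - - \frac{56}{5}\right) = Q + \left(5 + \frac{56}{5}\right) = Q + \frac{81}{5} = \frac{81}{5} + Q$)
$\frac{1}{P{\left(-113,-47 \right)} + B{\left(-4,0 \right)} \left(24 - 108\right)} = \frac{1}{\left(\frac{81}{5} - 113\right) + 0 \left(24 - 108\right)} = \frac{1}{- \frac{484}{5} + 0 \left(-84\right)} = \frac{1}{- \frac{484}{5} + 0} = \frac{1}{- \frac{484}{5}} = - \frac{5}{484}$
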